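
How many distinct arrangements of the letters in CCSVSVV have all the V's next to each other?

Treat the 3 copies of V as a single block. The multiset to arrange is then {VVV, C, C, S, S}, 5 items in all.
That gives (5)!/(2!·2!) = 30 arrangements.

30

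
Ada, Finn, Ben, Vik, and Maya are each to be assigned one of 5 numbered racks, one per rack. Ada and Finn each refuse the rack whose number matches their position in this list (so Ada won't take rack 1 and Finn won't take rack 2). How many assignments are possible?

Let Aᵢ (for i ∈ {1, 2}) be the placements that put person i in their forbidden rack. Any j of these fix j positions, leaving (5−j)! ways to fill the rest, and there are C(2,j) ways to pick which j.
By inclusion–exclusion, the number of valid placements is Σ_{j=0}^{2} (−1)^j C(2,j)·(5−j)!.
Computing: 120 − 48 + 6 = 78.

78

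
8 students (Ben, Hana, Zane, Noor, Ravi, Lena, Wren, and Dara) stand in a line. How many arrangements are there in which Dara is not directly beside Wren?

30240

Of the 8! = 40320 arrangements, those with Dara and Wren adjacent number 2 × 7! = 10080 (treat the pair as a block with 2 internal orders).
Complementary counting: 40320 − 10080 = 30240.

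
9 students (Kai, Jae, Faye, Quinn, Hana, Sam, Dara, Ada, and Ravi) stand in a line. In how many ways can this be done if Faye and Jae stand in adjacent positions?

Glue Faye and Jae into one block (2 internal orders), leaving 8 units to arrange in a row.
That gives 2 × 8! = 2 × 40320 = 80640.

80640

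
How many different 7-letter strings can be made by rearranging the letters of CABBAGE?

1260

The 7 letters of CABBAGE have repeats: A appearing twice and B appearing twice.
The number of distinct arrangements is 7!/(2!·2!) = 5040/4 = 1260.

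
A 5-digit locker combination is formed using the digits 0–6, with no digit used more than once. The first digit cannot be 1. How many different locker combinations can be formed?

2160

The first digit has 7−1 = 6 choices (anything except 1).
The remaining 4 digits are filled from the other 6 symbols without repetition: 6 × 5 × 4 × 3 = 360.
Total: 6 × 360 = 2160.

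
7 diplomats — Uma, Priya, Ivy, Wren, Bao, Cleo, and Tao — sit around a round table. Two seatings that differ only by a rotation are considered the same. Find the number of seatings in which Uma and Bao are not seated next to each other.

Without the restriction there are (6)! = 720 seatings.
Seatings with Uma beside Bao: treat them as a block with 2 internal orders, giving 2 × (5)! = 240.
Subtracting, 720 − 240 = 480.

480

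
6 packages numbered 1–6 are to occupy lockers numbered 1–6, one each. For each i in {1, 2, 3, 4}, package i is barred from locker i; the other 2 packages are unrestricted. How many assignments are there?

362

Let Aᵢ (for 1 ≤ i ≤ 4) be the placements that put package i in its forbidden locker. Any j of these fix j positions, leaving (6−j)! ways to fill the rest, and there are C(4,j) ways to pick which j.
By inclusion–exclusion, the number of valid placements is Σ_{j=0}^{4} (−1)^j C(4,j)·(6−j)!.
Computing: 720 − 480 + 144 − 24 + 2 = 362.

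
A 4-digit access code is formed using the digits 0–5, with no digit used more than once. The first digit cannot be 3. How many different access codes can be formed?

300

The first digit has 6−1 = 5 choices (anything except 3).
The remaining 3 digits are filled from the other 5 symbols without repetition: 5 × 4 × 3 = 60.
Total: 5 × 60 = 300.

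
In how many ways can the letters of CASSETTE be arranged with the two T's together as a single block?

Treat the 2 copies of T as a single block. The multiset to arrange is then {TT, A, C, E, E, S, S}, 7 items in all.
That gives (7)!/(2!·2!) = 1260 arrangements.

1260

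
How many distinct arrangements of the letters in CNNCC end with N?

4

With the last slot taken by N, it remains to arrange the other 4 letters (CNCC).
Those 4 letters have C appearing 3 times, giving (4)!/(3!) = 4.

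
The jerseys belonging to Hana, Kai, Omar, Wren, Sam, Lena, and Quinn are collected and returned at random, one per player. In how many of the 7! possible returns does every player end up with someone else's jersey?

1854

Let Aᵢ be the assignments in which player i gets their old jersey. We want the size of the complement of A₁∪…∪A_7.
By inclusion–exclusion this is Σ_{j=0}^{7} (−1)^j C(7,j)·(7−j)!.
Computing: 5040 − 5040 + 2520 − 840 + 210 − 42 + 7 − 1 = 1854.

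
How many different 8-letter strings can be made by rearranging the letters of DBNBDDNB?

560

The 8 letters of DBNBDDNB have repeats: B appearing 3 times, D appearing 3 times, and N appearing twice.
The number of distinct arrangements is 8!/(3!·3!·2!) = 40320/72 = 560.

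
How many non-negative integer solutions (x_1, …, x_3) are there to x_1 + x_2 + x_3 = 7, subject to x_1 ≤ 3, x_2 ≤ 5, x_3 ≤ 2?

Ignoring the caps, the number of non-negative solutions to x_1+…+x_3 = 7 is C(9,2) = 36.
Subtract solutions that violate a single cap (substitute x_i' = x_i − (cap_i+1)): x_1 ≥ 4 gives C(5,2) = 10; x_2 ≥ 6 gives C(3,2) = 3; x_3 ≥ 3 gives C(6,2) = 15. Together 28.
Add back pairs where two caps are both exceeded: 0 + 1 + 0 = 1.
By inclusion–exclusion the count is 36 − 28 + 1 = 9.

9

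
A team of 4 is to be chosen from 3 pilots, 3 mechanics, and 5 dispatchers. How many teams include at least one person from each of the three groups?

Unrestricted: C(11,4) = 330 ways to pick any 4 of the 11.
Selections missing a whole group: no pilots → C(8,4) = 70; no mechanics → C(8,4) = 70; no dispatchers → C(6,4) = 15.
Add back selections omitting two groups (i.e. drawn from a single group): C(3,4) + C(3,4) + C(5,4) = 5.
By inclusion–exclusion: 330 − 155 + 5 = 180.

180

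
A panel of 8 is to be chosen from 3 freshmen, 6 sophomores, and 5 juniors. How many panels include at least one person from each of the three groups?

2828

Unrestricted: C(14,8) = 3003 ways to pick any 8 of the 14.
Selections missing a whole group: no freshmen → C(11,8) = 165; no sophomores → C(8,8) = 1; no juniors → C(9,8) = 9.
Add back selections omitting two groups (i.e. drawn from a single group): C(3,8) + C(6,8) + C(5,8) = 0.
By inclusion–exclusion: 3003 − 175 + 0 = 2828.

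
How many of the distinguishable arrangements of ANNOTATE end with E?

Fix E in the last position and arrange the remaining 7 letters.
Those 7 letters have A appearing twice, N appearing twice, and T appearing twice, giving (7)!/(2!·2!·2!) = 630.

630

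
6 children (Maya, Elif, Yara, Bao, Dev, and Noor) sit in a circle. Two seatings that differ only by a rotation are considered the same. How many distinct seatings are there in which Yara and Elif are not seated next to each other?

72

All circular seatings of 6 people number (5)! = 120.
Those with Yara next to Elif: fuse the pair into one unit and seat 5 units around a circle — 2·(4)! = 48.
Subtracting, 120 − 48 = 72.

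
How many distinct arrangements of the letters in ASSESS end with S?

With the last slot taken by S, it remains to arrange the other 5 letters (ASESS).
Those 5 letters have S appearing 3 times, giving (5)!/(3!) = 20.

20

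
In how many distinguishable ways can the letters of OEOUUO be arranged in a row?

60

The 6 letters of OEOUUO have repeats: O appearing 3 times and U appearing twice.
So there are 6! / (3!·2!) = 60 distinguishable arrangements.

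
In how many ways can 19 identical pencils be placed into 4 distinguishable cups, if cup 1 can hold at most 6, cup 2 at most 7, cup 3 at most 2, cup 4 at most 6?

By stars and bars, unrestricted non-negative solutions to x_1+…+x_4 = 19 number C(19+3,3) = 1540.
Subtract solutions that violate a single cap (substitute x_i' = x_i − (cap_i+1)): x_1 ≥ 7 gives C(15,3) = 455; x_2 ≥ 8 gives C(14,3) = 364; x_3 ≥ 3 gives C(19,3) = 969; x_4 ≥ 7 gives C(15,3) = 455. Together 2243.
Add back pairs where two caps are both exceeded: 35 + 220 + 56 + 165 + 35 + 220 = 731.
Subtract triples: 4 + 0 + 10 + 4 = 18.
By inclusion–exclusion the count is 1540 − 2243 + 731 − 18 = 10.

10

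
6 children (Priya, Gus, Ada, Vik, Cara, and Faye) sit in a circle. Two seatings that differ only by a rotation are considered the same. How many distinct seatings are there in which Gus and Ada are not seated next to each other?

Without the restriction there are (5)! = 120 seatings.
Seatings with Gus beside Ada: treat them as a block with 2 internal orders, giving 2 × (4)! = 48.
Subtracting, 120 − 48 = 72.

72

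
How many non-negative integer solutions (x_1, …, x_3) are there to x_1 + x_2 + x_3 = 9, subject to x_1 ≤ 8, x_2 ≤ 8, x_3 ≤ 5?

By stars and bars, unrestricted non-negative solutions to x_1+…+x_3 = 9 number C(9+2,2) = 55.
Subtract solutions that violate a single cap (substitute x_i' = x_i − (cap_i+1)): x_1 ≥ 9 gives C(2,2) = 1; x_2 ≥ 9 gives C(2,2) = 1; x_3 ≥ 6 gives C(5,2) = 10. Together 12.
No two caps can be exceeded simultaneously, so the pair terms are all 0.
By inclusion–exclusion the count is 55 − 12 + 0 = 43.

43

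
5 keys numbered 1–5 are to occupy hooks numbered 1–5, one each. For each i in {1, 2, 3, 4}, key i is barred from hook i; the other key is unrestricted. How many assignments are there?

Let Aᵢ (for 1 ≤ i ≤ 4) be the placements that put key i in its forbidden hook. Any j of these fix j positions, leaving (5−j)! ways to fill the rest, and there are C(4,j) ways to pick which j.
By inclusion–exclusion, the number of valid placements is Σ_{j=0}^{4} (−1)^j C(4,j)·(5−j)!.
Computing: 120 − 96 + 36 − 8 + 1 = 53.

53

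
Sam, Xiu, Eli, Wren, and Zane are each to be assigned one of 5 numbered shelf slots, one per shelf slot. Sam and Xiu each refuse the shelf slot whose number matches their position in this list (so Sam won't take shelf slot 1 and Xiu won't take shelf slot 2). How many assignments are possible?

Let Aᵢ (for i ∈ {1, 2}) be the placements that put person i in their forbidden shelf slot. Any j of these fix j positions, leaving (5−j)! ways to fill the rest, and there are C(2,j) ways to pick which j.
By inclusion–exclusion, the number of valid placements is Σ_{j=0}^{2} (−1)^j C(2,j)·(5−j)!.
Computing: 120 − 48 + 6 = 78.

78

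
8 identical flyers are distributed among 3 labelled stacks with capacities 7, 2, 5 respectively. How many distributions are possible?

17

Without the upper bounds there are C(10,2) = 45 ways to split 8 among 3 stacks.
Subtract solutions that violate a single cap (substitute x_i' = x_i − (cap_i+1)): x_1 ≥ 8 gives C(2,2) = 1; x_2 ≥ 3 gives C(7,2) = 21; x_3 ≥ 6 gives C(4,2) = 6. Together 28.
No two caps can be exceeded simultaneously, so the pair terms are all 0.
By inclusion–exclusion the count is 45 − 28 + 0 = 17.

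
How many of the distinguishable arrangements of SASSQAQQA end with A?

560

Fix A in the last position and arrange the remaining 8 letters.
Those 8 letters have A appearing twice, Q appearing 3 times, and S appearing 3 times, giving (8)!/(3!·3!·2!) = 560.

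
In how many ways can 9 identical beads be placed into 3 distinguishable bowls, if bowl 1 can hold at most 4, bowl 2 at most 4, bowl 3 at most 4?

By stars and bars, unrestricted non-negative solutions to x_1+…+x_3 = 9 number C(9+2,2) = 55.
Subtract solutions that violate a single cap (substitute x_i' = x_i − (cap_i+1)): x_1 ≥ 5 gives C(6,2) = 15; x_2 ≥ 5 gives C(6,2) = 15; x_3 ≥ 5 gives C(6,2) = 15. Together 45.
No two caps can be exceeded simultaneously, so the pair terms are all 0.
By inclusion–exclusion the count is 55 − 45 + 0 = 10.

10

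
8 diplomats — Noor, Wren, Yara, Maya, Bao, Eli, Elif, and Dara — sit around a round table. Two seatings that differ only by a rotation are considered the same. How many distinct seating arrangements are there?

5040

Around a circle, 8 distinct people have 8!/8 = (7)! = 5040 rotationally distinct seatings.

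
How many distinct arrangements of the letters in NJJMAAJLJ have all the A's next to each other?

Treat the 2 copies of A as a single block. The multiset to arrange is then {AA, J, J, J, J, L, M, N}, 8 items in all.
That gives (8)!/(4!) = 1680 arrangements.

1680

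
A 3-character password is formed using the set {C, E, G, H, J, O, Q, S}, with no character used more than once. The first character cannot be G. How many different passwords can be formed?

The first character has 8−1 = 7 choices (anything except G).
The remaining 2 characters are filled from the other 7 symbols without repetition: 7 × 6 = 42.
Total: 7 × 42 = 294.

294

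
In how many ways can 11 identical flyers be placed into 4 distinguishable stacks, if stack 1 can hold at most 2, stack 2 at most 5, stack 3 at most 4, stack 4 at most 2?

Without the upper bounds there are C(14,3) = 364 ways to split 11 among 4 stacks.
Subtract solutions that violate a single cap (substitute x_i' = x_i − (cap_i+1)): x_1 ≥ 3 gives C(11,3) = 165; x_2 ≥ 6 gives C(8,3) = 56; x_3 ≥ 5 gives C(9,3) = 84; x_4 ≥ 3 gives C(11,3) = 165. Together 470.
Add back pairs where two caps are both exceeded: 10 + 20 + 56 + 1 + 10 + 20 = 117.
Subtract triples: 0 + 0 + 1 + 0 = 1.
By inclusion–exclusion the count is 364 − 470 + 117 − 1 = 10.

10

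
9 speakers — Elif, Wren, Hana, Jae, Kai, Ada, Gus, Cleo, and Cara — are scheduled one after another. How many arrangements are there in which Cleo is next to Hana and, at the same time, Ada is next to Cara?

Treat {Cleo,Hana} as one block (2 orders) and {Ada,Cara} as another (2 orders).
That leaves 7 units to arrange: 2 × 2 × 7! = 4 × 5040 = 20160.

20160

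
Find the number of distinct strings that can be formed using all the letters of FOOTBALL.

10080

Letter multiplicities in FOOTBALL: A×1, B×1, F×1, L×2, O×2, T×1.
The number of distinct arrangements is 8!/(2!·2!) = 40320/4 = 10080.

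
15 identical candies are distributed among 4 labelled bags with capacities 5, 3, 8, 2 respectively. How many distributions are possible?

Ignoring the caps, the number of non-negative solutions to x_1+…+x_4 = 15 is C(18,3) = 816.
Subtract solutions that violate a single cap (substitute x_i' = x_i − (cap_i+1)): x_1 ≥ 6 gives C(12,3) = 220; x_2 ≥ 4 gives C(14,3) = 364; x_3 ≥ 9 gives C(9,3) = 84; x_4 ≥ 3 gives C(15,3) = 455. Together 1123.
Add back pairs where two caps are both exceeded: 56 + 1 + 84 + 10 + 165 + 20 = 336.
Subtract triples: 0 + 10 + 0 + 0 = 10.
By inclusion–exclusion the count is 816 − 1123 + 336 − 10 = 19.

19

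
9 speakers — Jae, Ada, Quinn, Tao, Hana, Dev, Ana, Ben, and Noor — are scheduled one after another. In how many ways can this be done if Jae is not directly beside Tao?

282240

There are 9! = 362880 arrangements in all. If Jae and Tao are adjacent, merging them into one block gives 2·(8)! = 80640 arrangements.
Complementary counting: 362880 − 80640 = 282240.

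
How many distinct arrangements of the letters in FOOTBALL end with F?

1260

With the last slot taken by F, it remains to arrange the other 7 letters (OOTBALL).
Those 7 letters have L appearing twice and O appearing twice, giving (7)!/(2!·2!) = 1260.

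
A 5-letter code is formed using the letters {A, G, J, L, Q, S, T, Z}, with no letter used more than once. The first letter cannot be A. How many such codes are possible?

The first letter has 8−1 = 7 choices (anything except A).
The remaining 4 letters are filled from the other 7 symbols without repetition: 7 × 6 × 5 × 4 = 840.
Total: 7 × 840 = 5880.

5880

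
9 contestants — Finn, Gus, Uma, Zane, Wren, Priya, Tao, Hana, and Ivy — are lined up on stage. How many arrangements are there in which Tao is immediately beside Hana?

Glue Tao and Hana into one block (2 internal orders), leaving 8 units to arrange in a row.
So the count is 2·(8)! = 80640.

80640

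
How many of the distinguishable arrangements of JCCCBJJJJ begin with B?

56

Fix B in the first position and arrange the remaining 8 letters.
Those 8 letters have C appearing 3 times and J appearing 5 times, giving (8)!/(5!·3!) = 56.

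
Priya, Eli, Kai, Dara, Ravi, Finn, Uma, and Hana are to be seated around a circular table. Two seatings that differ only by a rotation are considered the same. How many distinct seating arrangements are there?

Seat Priya anywhere (absorbing the rotational symmetry), then permute the other 7: (7)! = 5040.

5040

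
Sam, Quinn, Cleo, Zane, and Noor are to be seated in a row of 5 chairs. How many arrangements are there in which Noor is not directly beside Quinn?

72

There are 5! = 120 arrangements in all. If Noor and Quinn are adjacent, merging them into one block gives 2·(4)! = 48 arrangements.
Complementary counting: 120 − 48 = 72.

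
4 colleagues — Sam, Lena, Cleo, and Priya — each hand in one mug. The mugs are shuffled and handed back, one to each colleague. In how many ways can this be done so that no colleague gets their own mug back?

9

Let Aᵢ be the assignments in which colleague i gets their own mug. We want the size of the complement of A₁∪…∪A_4.
By inclusion–exclusion this is Σ_{j=0}^{4} (−1)^j C(4,j)·(4−j)!.
Computing: 24 − 24 + 12 − 4 + 1 = 9.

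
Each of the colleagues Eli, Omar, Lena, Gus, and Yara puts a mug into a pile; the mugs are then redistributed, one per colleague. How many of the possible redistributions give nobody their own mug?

Let Aᵢ be the assignments in which colleague i gets their own mug. We want the size of the complement of A₁∪…∪A_5.
By inclusion–exclusion this is Σ_{j=0}^{5} (−1)^j C(5,j)·(5−j)!.
Computing: 120 − 120 + 60 − 20 + 5 − 1 = 44.

44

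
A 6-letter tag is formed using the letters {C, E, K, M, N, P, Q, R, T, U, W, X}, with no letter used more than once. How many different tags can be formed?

665280

With no repetition, fill the 6 letters in order: 12 choices, then 11, down to 7.
12 × 11 × 10 × 9 × 8 × 7 = 665280.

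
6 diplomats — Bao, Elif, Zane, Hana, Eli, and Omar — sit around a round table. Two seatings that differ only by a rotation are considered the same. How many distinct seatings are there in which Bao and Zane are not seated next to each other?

All circular seatings of 6 people number (5)! = 120.
Seatings with Bao beside Zane: treat them as a block with 2 internal orders, giving 2 × (4)! = 48.
Subtracting, 120 − 48 = 72.

72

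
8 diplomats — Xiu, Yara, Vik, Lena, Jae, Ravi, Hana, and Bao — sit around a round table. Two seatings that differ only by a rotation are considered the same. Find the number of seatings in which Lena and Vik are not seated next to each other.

3600

Without the restriction there are (7)! = 5040 seatings.
Seatings with Lena beside Vik: treat them as a block with 2 internal orders, giving 2 × (6)! = 1440.
Subtracting, 5040 − 1440 = 3600.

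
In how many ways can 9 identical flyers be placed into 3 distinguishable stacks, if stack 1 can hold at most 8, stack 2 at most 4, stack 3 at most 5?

By stars and bars, unrestricted non-negative solutions to x_1+…+x_3 = 9 number C(9+2,2) = 55.
Subtract solutions that violate a single cap (substitute x_i' = x_i − (cap_i+1)): x_1 ≥ 9 gives C(2,2) = 1; x_2 ≥ 5 gives C(6,2) = 15; x_3 ≥ 6 gives C(5,2) = 10. Together 26.
No two caps can be exceeded simultaneously, so the pair terms are all 0.
By inclusion–exclusion the count is 55 − 26 + 0 = 29.

29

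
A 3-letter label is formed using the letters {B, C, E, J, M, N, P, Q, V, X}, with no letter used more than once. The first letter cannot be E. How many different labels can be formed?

648

The first letter has 10−1 = 9 choices (anything except E).
The remaining 2 letters are filled from the other 9 symbols without repetition: 9 × 8 = 72.
Total: 9 × 72 = 648.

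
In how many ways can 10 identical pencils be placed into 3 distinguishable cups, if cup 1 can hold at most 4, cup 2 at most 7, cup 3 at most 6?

29

Without the upper bounds there are C(12,2) = 66 ways to split 10 among 3 cups.
Subtract solutions that violate a single cap (substitute x_i' = x_i − (cap_i+1)): x_1 ≥ 5 gives C(7,2) = 21; x_2 ≥ 8 gives C(4,2) = 6; x_3 ≥ 7 gives C(5,2) = 10. Together 37.
No two caps can be exceeded simultaneously, so the pair terms are all 0.
By inclusion–exclusion the count is 66 − 37 + 0 = 29.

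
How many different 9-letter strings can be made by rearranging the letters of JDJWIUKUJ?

30240

JDJWIUKUJ has 9 letters with J appearing 3 times and U appearing twice.
So there are 9! / (3!·2!) = 30240 distinguishable arrangements.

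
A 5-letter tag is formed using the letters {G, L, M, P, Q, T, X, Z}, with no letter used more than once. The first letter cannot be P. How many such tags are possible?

The first letter has 8−1 = 7 choices (anything except P).
The remaining 4 letters are filled from the other 7 symbols without repetition: 7 × 6 × 5 × 4 = 840.
Total: 7 × 840 = 5880.

5880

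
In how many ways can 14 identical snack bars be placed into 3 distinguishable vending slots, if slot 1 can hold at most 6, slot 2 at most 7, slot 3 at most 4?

10

Ignoring the caps, the number of non-negative solutions to x_1+…+x_3 = 14 is C(16,2) = 120.
Subtract solutions that violate a single cap (substitute x_i' = x_i − (cap_i+1)): x_1 ≥ 7 gives C(9,2) = 36; x_2 ≥ 8 gives C(8,2) = 28; x_3 ≥ 5 gives C(11,2) = 55. Together 119.
Add back pairs where two caps are both exceeded: 0 + 6 + 3 = 9.
By inclusion–exclusion the count is 120 − 119 + 9 = 10.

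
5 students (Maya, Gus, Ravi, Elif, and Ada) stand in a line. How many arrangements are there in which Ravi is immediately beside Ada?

Glue Ravi and Ada into one block (2 internal orders), leaving 4 units to arrange in a row.
So the count is 2·(4)! = 48.

48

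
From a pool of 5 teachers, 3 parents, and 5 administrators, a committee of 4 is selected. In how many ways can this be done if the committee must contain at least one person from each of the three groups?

Unrestricted: C(13,4) = 715 ways to pick any 4 of the 13.
Selections missing a whole group: no teachers → C(8,4) = 70; no parents → C(10,4) = 210; no administrators → C(8,4) = 70.
Add back selections omitting two groups (i.e. drawn from a single group): C(5,4) + C(3,4) + C(5,4) = 10.
By inclusion–exclusion: 715 − 350 + 10 = 375.

375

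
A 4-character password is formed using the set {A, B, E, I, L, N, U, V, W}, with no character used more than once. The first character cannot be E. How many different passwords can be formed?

2688

The first character has 9−1 = 8 choices (anything except E).
The remaining 3 characters are filled from the other 8 symbols without repetition: 8 × 7 × 6 = 336.
Total: 8 × 336 = 2688.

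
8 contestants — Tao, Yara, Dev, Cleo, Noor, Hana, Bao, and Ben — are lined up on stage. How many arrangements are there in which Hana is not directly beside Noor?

There are 8! = 40320 arrangements in all. If Hana and Noor are adjacent, merging them into one block gives 2·(7)! = 10080 arrangements.
So 40320 − 10080 = 30240 arrangements keep them apart.

30240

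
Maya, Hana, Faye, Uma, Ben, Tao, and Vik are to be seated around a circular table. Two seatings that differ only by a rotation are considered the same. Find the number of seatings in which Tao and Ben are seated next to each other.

Treat {Tao, Ben} as one unit (2 internal orders) and seat the resulting 6 units around the table: (5)! circular arrangements.
So 2 × (5)! = 2 × 120 = 240.

240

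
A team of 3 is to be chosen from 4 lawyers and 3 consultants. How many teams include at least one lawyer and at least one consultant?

Total 3-person selections from all 7: C(7,3) = 35.
Selections missing a whole group: no lawyers → C(3,3) = 1; no consultants → C(4,3) = 4.
Both groups omitted at once is impossible, so 35 − 5 = 30.

30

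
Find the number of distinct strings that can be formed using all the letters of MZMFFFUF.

MZMFFFUF has 8 letters with F appearing 4 times and M appearing twice.
The number of distinct arrangements is 8!/(4!·2!) = 40320/48 = 840.

840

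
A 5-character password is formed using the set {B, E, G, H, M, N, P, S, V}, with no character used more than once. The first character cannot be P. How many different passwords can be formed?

The first character has 9−1 = 8 choices (anything except P).
The remaining 4 characters are filled from the other 8 symbols without repetition: 8 × 7 × 6 × 5 = 1680.
Total: 8 × 1680 = 13440.

13440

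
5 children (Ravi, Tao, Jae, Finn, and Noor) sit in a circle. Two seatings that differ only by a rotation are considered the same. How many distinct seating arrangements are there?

Around a circle, 5 distinct people have 5!/5 = (4)! = 24 rotationally distinct seatings.

24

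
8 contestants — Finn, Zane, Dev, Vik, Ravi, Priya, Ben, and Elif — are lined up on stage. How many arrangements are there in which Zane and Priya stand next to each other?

Place the 6 others and the Zane-Priya pair as 7 objects in a line; the pair has 2 internal arrangements.
That gives 2 × 7! = 2 × 5040 = 10080.

10080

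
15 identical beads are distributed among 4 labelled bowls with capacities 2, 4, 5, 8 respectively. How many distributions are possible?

31

Ignoring the caps, the number of non-negative solutions to x_1+…+x_4 = 15 is C(18,3) = 816.
Subtract solutions that violate a single cap (substitute x_i' = x_i − (cap_i+1)): x_1 ≥ 3 gives C(15,3) = 455; x_2 ≥ 5 gives C(13,3) = 286; x_3 ≥ 6 gives C(12,3) = 220; x_4 ≥ 9 gives C(9,3) = 84. Together 1045.
Add back pairs where two caps are both exceeded: 120 + 84 + 20 + 35 + 4 + 1 = 264.
Subtract triples: 4 + 0 + 0 + 0 = 4.
By inclusion–exclusion the count is 816 − 1045 + 264 − 4 = 31.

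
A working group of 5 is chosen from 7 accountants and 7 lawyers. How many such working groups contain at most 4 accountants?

1981

Split by how many accountants are chosen (0 through 4).
Sum: C(7,0)·C(7,5) + C(7,1)·C(7,4) + C(7,2)·C(7,3) + C(7,3)·C(7,2) + C(7,4)·C(7,1) = 21 + 245 + 735 + 735 + 245 = 1981.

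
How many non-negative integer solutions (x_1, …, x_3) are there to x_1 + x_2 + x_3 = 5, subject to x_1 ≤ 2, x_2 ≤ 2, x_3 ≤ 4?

Ignoring the caps, the number of non-negative solutions to x_1+…+x_3 = 5 is C(7,2) = 21.
Subtract solutions that violate a single cap (substitute x_i' = x_i − (cap_i+1)): x_1 ≥ 3 gives C(4,2) = 6; x_2 ≥ 3 gives C(4,2) = 6; x_3 ≥ 5 gives C(2,2) = 1. Together 13.
No two caps can be exceeded simultaneously, so the pair terms are all 0.
By inclusion–exclusion the count is 21 − 13 + 0 = 8.

8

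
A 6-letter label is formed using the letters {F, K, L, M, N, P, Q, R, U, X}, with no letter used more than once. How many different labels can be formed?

With no repetition, fill the 6 letters in order: 10 choices, then 9, down to 5.
10 × 9 × 8 × 7 × 6 × 5 = 151200.

151200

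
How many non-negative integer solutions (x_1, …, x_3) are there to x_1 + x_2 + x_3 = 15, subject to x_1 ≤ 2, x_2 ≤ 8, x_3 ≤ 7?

Ignoring the caps, the number of non-negative solutions to x_1+…+x_3 = 15 is C(17,2) = 136.
Subtract solutions that violate a single cap (substitute x_i' = x_i − (cap_i+1)): x_1 ≥ 3 gives C(14,2) = 91; x_2 ≥ 9 gives C(8,2) = 28; x_3 ≥ 8 gives C(9,2) = 36. Together 155.
Add back pairs where two caps are both exceeded: 10 + 15 + 0 = 25.
By inclusion–exclusion the count is 136 − 155 + 25 = 6.

6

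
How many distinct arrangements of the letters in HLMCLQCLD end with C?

Fix C in the last position and arrange the remaining 8 letters.
Those 8 letters have L appearing 3 times, giving (8)!/(3!) = 6720.

6720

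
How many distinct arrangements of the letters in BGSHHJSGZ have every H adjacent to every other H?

Treat the 2 copies of H as a single block. The multiset to arrange is then {HH, B, G, G, J, S, S, Z}, 8 items in all.
That gives (8)!/(2!·2!) = 10080 arrangements.

10080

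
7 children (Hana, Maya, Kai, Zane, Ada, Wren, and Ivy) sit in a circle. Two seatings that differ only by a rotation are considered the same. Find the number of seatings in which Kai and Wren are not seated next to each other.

Without the restriction there are (6)! = 720 seatings.
Seatings with Kai beside Wren: treat them as a block with 2 internal orders, giving 2 × (5)! = 240.
Subtracting, 720 − 240 = 480.

480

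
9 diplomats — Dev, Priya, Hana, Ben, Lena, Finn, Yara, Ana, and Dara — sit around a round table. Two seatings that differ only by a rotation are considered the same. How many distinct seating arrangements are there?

Fix one person's seat to break rotational symmetry; the remaining 8 people can be arranged in (8)! = 40320 ways.

40320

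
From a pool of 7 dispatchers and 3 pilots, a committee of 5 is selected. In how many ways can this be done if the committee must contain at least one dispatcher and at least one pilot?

Unrestricted: C(10,5) = 252 ways to pick any 5 of the 10.
Subtract selections that omit an entire group: no dispatchers → C(3,5) = 0; no pilots → C(7,5) = 21.
Both groups omitted at once is impossible, so 252 − 21 = 231.

231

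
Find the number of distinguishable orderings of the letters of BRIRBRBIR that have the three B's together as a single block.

Treat the 3 copies of B as a single block. The multiset to arrange is then {BBB, I, I, R, R, R, R}, 7 items in all.
That gives (7)!/(4!·2!) = 105 arrangements.

105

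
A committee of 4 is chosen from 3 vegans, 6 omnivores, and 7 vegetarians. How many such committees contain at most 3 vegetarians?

1785

Split by how many vegetarians are chosen (0 through 3).
Sum: C(7,0)·C(9,4) + C(7,1)·C(9,3) + C(7,2)·C(9,2) + C(7,3)·C(9,1) = 126 + 588 + 756 + 315 = 1785.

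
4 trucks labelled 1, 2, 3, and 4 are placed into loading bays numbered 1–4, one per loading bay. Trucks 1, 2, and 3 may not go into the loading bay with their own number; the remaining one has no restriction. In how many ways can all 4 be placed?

Let Aᵢ (for i ∈ {1, 2, 3}) be the placements that put truck i in its forbidden loading bay. Any j of these fix j positions, leaving (4−j)! ways to fill the rest, and there are C(3,j) ways to pick which j.
By inclusion–exclusion, the number of valid placements is Σ_{j=0}^{3} (−1)^j C(3,j)·(4−j)!.
Computing: 24 − 18 + 6 − 1 = 11.

11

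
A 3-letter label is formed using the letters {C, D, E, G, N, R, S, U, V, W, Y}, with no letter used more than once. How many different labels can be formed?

990

Choose and order 3 of the 11 symbols: the first letter has 11 options, the next 10, then 9.
That product is 11 × 10 × 9 = 990.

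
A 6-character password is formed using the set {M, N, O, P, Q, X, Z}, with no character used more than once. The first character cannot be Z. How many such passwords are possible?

4320

The first character has 7−1 = 6 choices (anything except Z).
The remaining 5 characters are filled from the other 6 symbols without repetition: 6 × 5 × 4 × 3 × 2 = 720.
Total: 6 × 720 = 4320.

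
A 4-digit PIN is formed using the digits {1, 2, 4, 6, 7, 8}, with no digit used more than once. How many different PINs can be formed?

With no repetition, fill the 4 digits in order: 6 choices, then 5, down to 3.
That product is 6 × 5 × 4 × 3 = 360.

360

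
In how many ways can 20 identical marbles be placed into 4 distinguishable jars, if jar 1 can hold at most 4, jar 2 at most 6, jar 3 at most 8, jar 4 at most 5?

20

Without the upper bounds there are C(23,3) = 1771 ways to split 20 among 4 jars.
Subtract solutions that violate a single cap (substitute x_i' = x_i − (cap_i+1)): x_1 ≥ 5 gives C(18,3) = 816; x_2 ≥ 7 gives C(16,3) = 560; x_3 ≥ 9 gives C(14,3) = 364; x_4 ≥ 6 gives C(17,3) = 680. Together 2420.
Add back pairs where two caps are both exceeded: 165 + 84 + 220 + 35 + 120 + 56 = 680.
Subtract triples: 0 + 10 + 1 + 0 = 11.
By inclusion–exclusion the count is 1771 − 2420 + 680 − 11 = 20.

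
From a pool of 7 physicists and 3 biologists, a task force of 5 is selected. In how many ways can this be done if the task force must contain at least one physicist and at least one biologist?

With no constraint there are C(10,5) = 252 possible selections.
Subtract selections that omit an entire group: no physicists → C(3,5) = 0; no biologists → C(7,5) = 21.
Both groups omitted at once is impossible, so 252 − 21 = 231.

231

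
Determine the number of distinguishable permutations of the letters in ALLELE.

60

ALLELE has 6 letters with E appearing twice and L appearing 3 times.
Dividing 6! = 720 by 3!·2! = 12 for the repeated letters gives 60.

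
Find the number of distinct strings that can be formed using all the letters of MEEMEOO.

Letter multiplicities in MEEMEOO: E×3, M×2, O×2.
Dividing 7! = 5040 by 3!·2!·2! = 24 for the repeated letters gives 210.

210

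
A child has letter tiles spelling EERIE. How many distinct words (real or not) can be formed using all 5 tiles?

20

EERIE has 5 letters with E appearing 3 times.
Dividing 5! = 120 by 3! = 6 for the repeated letters gives 20.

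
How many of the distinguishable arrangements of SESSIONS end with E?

210

Fix E in the last position and arrange the remaining 7 letters.
Those 7 letters have S appearing 4 times, giving (7)!/(4!) = 210.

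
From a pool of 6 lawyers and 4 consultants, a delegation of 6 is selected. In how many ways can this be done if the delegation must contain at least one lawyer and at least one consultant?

209

Unrestricted: C(10,6) = 210 ways to pick any 6 of the 10.
Selections missing a whole group: no lawyers → C(4,6) = 0; no consultants → C(6,6) = 1.
Both groups omitted at once is impossible, so 210 − 1 = 209.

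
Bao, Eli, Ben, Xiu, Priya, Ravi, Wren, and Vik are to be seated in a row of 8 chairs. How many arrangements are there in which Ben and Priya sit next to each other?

10080

Treat {Ben, Priya} as a single unit. There are 7 units to order, and the pair itself can be ordered 2 ways.
So the count is 2·(7)! = 10080.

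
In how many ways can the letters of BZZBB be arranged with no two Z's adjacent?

6

There are 5!/(3!·2!) = 10 arrangements of BZZBB in total.
Arrangements with the Z's together: treat ZZ as one letter, giving (4)!/(3!) = 4.
Subtracting, 10 − 4 = 6 arrangements keep the Z's apart.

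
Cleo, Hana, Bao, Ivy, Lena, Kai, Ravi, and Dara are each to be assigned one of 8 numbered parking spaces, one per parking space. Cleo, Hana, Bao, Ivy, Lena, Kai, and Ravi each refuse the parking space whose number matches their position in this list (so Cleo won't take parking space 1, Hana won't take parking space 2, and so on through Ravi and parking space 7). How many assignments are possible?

Let Aᵢ (for 1 ≤ i ≤ 7) be the placements that put person i in their forbidden parking space. Any j of these fix j positions, leaving (8−j)! ways to fill the rest, and there are C(7,j) ways to pick which j.
By inclusion–exclusion, the number of valid placements is Σ_{j=0}^{7} (−1)^j C(7,j)·(8−j)!.
Computing: 40320 − 35280 + 15120 − 4200 + 840 − 126 + 14 − 1 = 16687.

16687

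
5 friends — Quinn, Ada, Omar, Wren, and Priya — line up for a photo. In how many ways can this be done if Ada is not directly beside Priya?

72

Of the 5! = 120 arrangements, those with Ada and Priya adjacent number 2 × 4! = 48 (treat the pair as a block with 2 internal orders).
So 120 − 48 = 72 arrangements keep them apart.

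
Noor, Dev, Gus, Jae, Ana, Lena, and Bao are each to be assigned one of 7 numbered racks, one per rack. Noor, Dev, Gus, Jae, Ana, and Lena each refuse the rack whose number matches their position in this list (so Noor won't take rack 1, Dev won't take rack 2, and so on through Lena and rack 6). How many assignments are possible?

Let Aᵢ (for 1 ≤ i ≤ 6) be the placements that put person i in their forbidden rack. Any j of these fix j positions, leaving (7−j)! ways to fill the rest, and there are C(6,j) ways to pick which j.
By inclusion–exclusion, the number of valid placements is Σ_{j=0}^{6} (−1)^j C(6,j)·(7−j)!.
Computing: 5040 − 4320 + 1800 − 480 + 90 − 12 + 1 = 2119.

2119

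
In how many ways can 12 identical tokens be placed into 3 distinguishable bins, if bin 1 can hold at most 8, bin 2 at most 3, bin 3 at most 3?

6

By stars and bars, unrestricted non-negative solutions to x_1+…+x_3 = 12 number C(12+2,2) = 91.
Subtract solutions that violate a single cap (substitute x_i' = x_i − (cap_i+1)): x_1 ≥ 9 gives C(5,2) = 10; x_2 ≥ 4 gives C(10,2) = 45; x_3 ≥ 4 gives C(10,2) = 45. Together 100.
Add back pairs where two caps are both exceeded: 0 + 0 + 15 = 15.
By inclusion–exclusion the count is 91 − 100 + 15 = 6.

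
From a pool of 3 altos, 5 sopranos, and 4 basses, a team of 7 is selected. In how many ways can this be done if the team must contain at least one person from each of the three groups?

747

With no constraint there are C(12,7) = 792 possible selections.
Subtract selections that omit an entire group: no altos → C(9,7) = 36; no sopranos → C(7,7) = 1; no basses → C(8,7) = 8.
Add back selections omitting two groups (i.e. drawn from a single group): C(3,7) + C(5,7) + C(4,7) = 0.
By inclusion–exclusion: 792 − 45 + 0 = 747.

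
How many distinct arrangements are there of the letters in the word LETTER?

180

Letter multiplicities in LETTER: E×2, L×1, R×1, T×2.
The number of distinct arrangements is 6!/(2!·2!) = 720/4 = 180.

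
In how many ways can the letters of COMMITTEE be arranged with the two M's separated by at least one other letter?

Total arrangements of COMMITTEE: 9!/(2!·2!·2!) = 45360.
Arrangements with the M's together: treat MM as one letter, giving (8)!/(2!·2!) = 10080.
Hence 45360 − 10080 = 35280.

35280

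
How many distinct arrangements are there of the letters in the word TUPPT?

Letter multiplicities in TUPPT: P×2, T×2, U×1.
The number of distinct arrangements is 5!/(2!·2!) = 120/4 = 30.

30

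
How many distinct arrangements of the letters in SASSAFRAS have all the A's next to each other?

210

Treat the 3 copies of A as a single block. The multiset to arrange is then {AAA, F, R, S, S, S, S}, 7 items in all.
That gives (7)!/(4!) = 210 arrangements.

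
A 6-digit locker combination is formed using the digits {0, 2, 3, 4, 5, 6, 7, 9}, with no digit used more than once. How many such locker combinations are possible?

This is a permutation of 6 out of 8: P(8,6) = 8!/2!.
8 × 7 × 6 × 5 × 4 × 3 = 20160.

20160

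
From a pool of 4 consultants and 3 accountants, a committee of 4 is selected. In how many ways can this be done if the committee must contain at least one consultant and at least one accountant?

34

With no constraint there are C(7,4) = 35 possible selections.
Subtract selections that omit an entire group: no consultants → C(3,4) = 0; no accountants → C(4,4) = 1.
Both groups omitted at once is impossible, so 35 − 1 = 34.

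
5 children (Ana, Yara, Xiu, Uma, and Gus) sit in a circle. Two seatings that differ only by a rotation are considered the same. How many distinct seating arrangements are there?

Fix one person's seat to break rotational symmetry; the remaining 4 people can be arranged in (4)! = 24 ways.

24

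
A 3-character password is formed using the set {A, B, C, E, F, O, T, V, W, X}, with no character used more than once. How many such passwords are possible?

Choose and order 3 of the 10 symbols: the first character has 10 options, the next 9, then 8.
10 × 9 × 8 = 720.

720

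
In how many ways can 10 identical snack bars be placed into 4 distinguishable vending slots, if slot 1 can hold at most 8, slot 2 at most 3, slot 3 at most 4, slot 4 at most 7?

Ignoring the caps, the number of non-negative solutions to x_1+…+x_4 = 10 is C(13,3) = 286.
Subtract solutions that violate a single cap (substitute x_i' = x_i − (cap_i+1)): x_1 ≥ 9 gives C(4,3) = 4; x_2 ≥ 4 gives C(9,3) = 84; x_3 ≥ 5 gives C(8,3) = 56; x_4 ≥ 8 gives C(5,3) = 10. Together 154.
Add back pairs where two caps are both exceeded: 0 + 0 + 0 + 4 + 0 + 0 = 4.
By inclusion–exclusion the count is 286 − 154 + 4 = 136.

136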